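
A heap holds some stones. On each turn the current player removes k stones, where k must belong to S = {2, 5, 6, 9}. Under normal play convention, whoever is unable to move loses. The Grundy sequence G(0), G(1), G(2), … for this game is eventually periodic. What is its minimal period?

n :  0  1  2  3  4  5  6  7  8  9 10 11 12 13 14 15 16 17 18 19 20 21 22 23
G :  0  0  1  1  0  2  1  3  0  2  1  0  0  1  1  0  2  1  3  0  2  1  0  0
G(n+11) = G(n) holds for n = 0,…,8 (a full window of length max(S) = 9), so the sequence is purely periodic with period 11.

11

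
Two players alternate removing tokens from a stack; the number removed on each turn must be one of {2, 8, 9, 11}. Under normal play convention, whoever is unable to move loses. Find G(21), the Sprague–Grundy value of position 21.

0

G(0) = 0
G(1) = mex{} = 0
G(2) = mex{0} = 1
G(3) = mex{0} = 1
G(4) = mex{1} = 0
G(5) = mex{1} = 0
G(6) = mex{0} = 1
G(7) = mex{0} = 1
G(8) = mex{1,0} = 2
G(9) = mex{1,0,0} = 2
G(10) = mex{2,1,0} = 3
G(11) = mex{2,1,1,0} = 3
G(12) = mex{3,0,1,0} = 2
G(13) = mex{3,0,0,1} = 2
G(14) = mex{2,1,0,1} = 3
G(15) = mex{2,1,1,0} = 3
G(16) = mex{3,2,1,0} = 4
G(17) = mex{3,2,2,1} = 0
G(18) = mex{4,3,2,1} = 0
G(19) = mex{0,3,3,2} = 1
G(20) = mex{0,2,3,2} = 1
G(21) = mex{1,2,2,3} = 0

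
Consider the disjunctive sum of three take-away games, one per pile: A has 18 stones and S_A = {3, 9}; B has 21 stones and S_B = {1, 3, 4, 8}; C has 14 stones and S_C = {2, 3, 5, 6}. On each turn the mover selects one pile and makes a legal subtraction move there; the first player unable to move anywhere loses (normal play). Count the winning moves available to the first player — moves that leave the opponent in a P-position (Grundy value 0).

2

Pile A, S = {3, 9}:
n :  0  1  2  3  4  5  6  7  8  9 10 11 12 13 14 15 16 17 18
G :  0  0  0  1  1  1  0  0  0  1  1  1  0  0  0  1  1  1  0
G_A(18) = 0.
Pile B, S = {1, 3, 4, 8}:
n :  0  1  2  3  4  5  6  7  8  9 10 11 12 13 14 15 16 17 18 19 20 21
G :  0  1  0  1  2  3  2  0  1  0  1  2  3  2  0  1  0  1  2  3  2  0
G_B(21) = 0.
Pile C, S = {2, 3, 5, 6}:
n :  0  1  2  3  4  5  6  7  8  9 10 11 12 13 14
G :  0  0  1  1  2  2  3  3  0  0  1  1  2  2  3
G_C(14) = 3.
Combined Grundy value = 0 ⊕ 0 ⊕ 3 = 3.
A winning move leaves total XOR = 0, i.e. changes one component's Grundy value g to g ⊕ X where X is the current total.
Pile A: need g' = 0⊕3 = 3. Options: 18−3→G=1, 18−9→G=1. Hits: 0.
Pile B: need g' = 0⊕3 = 3. Options: 21−1→G=2, 21−3→G=2, 21−4→G=1, 21−8→G=2. Hits: 0.
Pile C: need g' = 3⊕3 = 0. Options: 14−2→G=2, 14−3→G=1, 14−5→G=0, 14−6→G=0. Hits: 2.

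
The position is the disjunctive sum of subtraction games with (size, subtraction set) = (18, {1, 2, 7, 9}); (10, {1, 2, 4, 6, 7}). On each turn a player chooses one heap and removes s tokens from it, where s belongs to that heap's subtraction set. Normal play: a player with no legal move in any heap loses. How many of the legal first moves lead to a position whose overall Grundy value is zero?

3

Heap A, S = {1, 2, 7, 9}:
G(0) = 0
G(1) = mex{0} = 1
G(2) = mex{1,0} = 2
G(3) = mex{2,1} = 0
G(4) = mex{0,2} = 1
G(5) = mex{1,0} = 2
G(6) = mex{2,1} = 0
G(7) = mex{0,2,0} = 1
G(8) = mex{1,0,1} = 2
G(9) = mex{2,1,2,0} = 3
G(10) = mex{3,2,0,1} = 4
G(11) = mex{4,3,1,2} = 0
G(12) = mex{0,4,2,0} = 1
G(13) = mex{1,0,0,1} = 2
G(14) = mex{2,1,1,2} = 0
G(15) = mex{0,2,2,0} = 1
G(16) = mex{1,0,3,1} = 2
G(17) = mex{2,1,4,2} = 0
G(18) = mex{0,2,0,3} = 1
G_A(18) = 1.
Heap B, S = {1, 2, 4, 6, 7}:
G(0) = 0
G(1) = mex{0} = 1
G(2) = mex{1,0} = 2
G(3) = mex{2,1} = 0
G(4) = mex{0,2,0} = 1
G(5) = mex{1,0,1} = 2
G(6) = mex{2,1,2,0} = 3
G(7) = mex{3,2,0,1,0} = 4
G(8) = mex{4,3,1,2,1} = 0
G(9) = mex{0,4,2,0,2} = 1
G(10) = mex{1,0,3,1,0} = 2
G_B(10) = 2.
Combined Grundy value = 1 ⊕ 2 = 3.
A winning move leaves total XOR = 0, i.e. changes one component's Grundy value g to g ⊕ X where X is the current total.
Heap A: need g' = 1⊕3 = 2. Options: 18−1→G=0, 18−2→G=2, 18−7→G=0, 18−9→G=3. Hits: 1.
Heap B: need g' = 2⊕3 = 1. Options: 10−1→G=1, 10−2→G=0, 10−4→G=3, 10−6→G=1, 10−7→G=0. Hits: 2.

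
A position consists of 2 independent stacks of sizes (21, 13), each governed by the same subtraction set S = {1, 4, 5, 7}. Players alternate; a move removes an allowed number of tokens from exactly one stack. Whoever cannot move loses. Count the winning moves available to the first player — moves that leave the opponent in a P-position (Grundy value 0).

0

All stacks use S = {1, 4, 5, 7}:
n :  0  1  2  3  4  5  6  7  8  9 10 11 12 13 14 15 16 17 18 19 20 21
G :  0  1  0  1  2  3  2  3  0  1  0  1  2  3  2  3  0  1  0  1  2  3
Stack A: G(21) = 3.
Stack B: G(13) = 3.
Combined Grundy value = 3 ⊕ 3 = 0.
A winning move leaves total XOR = 0, i.e. changes one component's Grundy value g to g ⊕ X where X is the current total.
Stack A: target g' = 3⊕0 = 3, but every legal move changes the Grundy value (mex property), so 0 moves.
Stack B: target g' = 3⊕0 = 3, but every legal move changes the Grundy value (mex property), so 0 moves.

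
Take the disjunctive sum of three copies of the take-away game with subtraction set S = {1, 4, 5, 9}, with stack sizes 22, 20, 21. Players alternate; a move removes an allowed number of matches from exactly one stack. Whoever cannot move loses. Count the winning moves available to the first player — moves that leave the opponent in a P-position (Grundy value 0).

4

All stacks use S = {1, 4, 5, 9}:
n :  0  1  2  3  4  5  6  7  8  9 10 11 12 13 14 15 16 17 18 19 20 21 22
G :  0  1  0  1  2  3  2  3  0  1  0  1  2  3  2  3  0  1  0  1  2  3  2
Stack A: G(22) = 2.
Stack B: G(20) = 2.
Stack C: G(21) = 3.
Combined Grundy value = 2 ⊕ 2 ⊕ 3 = 3.
A winning move leaves total XOR = 0, i.e. changes one component's Grundy value g to g ⊕ X where X is the current total.
Stack A: need g' = 2⊕3 = 1. Options: 22−1→G=3, 22−4→G=0, 22−5→G=1, 22−9→G=3. Hits: 1.
Stack B: need g' = 2⊕3 = 1. Options: 20−1→G=1, 20−4→G=0, 20−5→G=3, 20−9→G=1. Hits: 2.
Stack C: need g' = 3⊕3 = 0. Options: 21−1→G=2, 21−4→G=1, 21−5→G=0, 21−9→G=2. Hits: 1.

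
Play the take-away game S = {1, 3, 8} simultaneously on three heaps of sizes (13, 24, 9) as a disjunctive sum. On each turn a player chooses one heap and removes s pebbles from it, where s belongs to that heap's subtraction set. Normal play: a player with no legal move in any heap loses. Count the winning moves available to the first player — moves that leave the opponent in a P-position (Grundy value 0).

1

All heaps use S = {1, 3, 8}:
G(0) = 0
G(1) = mex{0} = 1
G(2) = mex{1} = 0
G(3) = mex{0,0} = 1
G(4) = mex{1,1} = 0
G(5) = mex{0,0} = 1
G(6) = mex{1,1} = 0
G(7) = mex{0,0} = 1
G(8) = mex{1,1,0} = 2
G(9) = mex{2,0,1} = 3
G(10) = mex{3,1,0} = 2
G(11) = mex{2,2,1} = 0
G(12) = mex{0,3,0} = 1
G(13) = mex{1,2,1} = 0
G(14) = mex{0,0,0} = 1
G(15) = mex{1,1,1} = 0
G(16) = mex{0,0,2} = 1
G(17) = mex{1,1,3} = 0
G(18) = mex{0,0,2} = 1
G(19) = mex{1,1,0} = 2
G(20) = mex{2,0,1} = 3
G(21) = mex{3,1,0} = 2
G(22) = mex{2,2,1} = 0
G(23) = mex{0,3,0} = 1
G(24) = mex{1,2,1} = 0
Heap A: G(13) = 0.
Heap B: G(24) = 0.
Heap C: G(9) = 3.
Combined Grundy value = 0 ⊕ 0 ⊕ 3 = 3.
A winning move leaves total XOR = 0, i.e. changes one component's Grundy value g to g ⊕ X where X is the current total.
Heap A: need g' = 0⊕3 = 3. Options: 13−1→G=1, 13−3→G=2, 13−8→G=1. Hits: 0.
Heap B: need g' = 0⊕3 = 3. Options: 24−1→G=1, 24−3→G=2, 24−8→G=1. Hits: 0.
Heap C: need g' = 3⊕3 = 0. Options: 9−1→G=2, 9−3→G=0, 9−8→G=1. Hits: 1.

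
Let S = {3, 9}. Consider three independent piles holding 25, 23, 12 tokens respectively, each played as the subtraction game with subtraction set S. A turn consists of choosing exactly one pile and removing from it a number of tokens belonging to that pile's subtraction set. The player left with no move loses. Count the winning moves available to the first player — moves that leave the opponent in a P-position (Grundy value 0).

All piles use S = {3, 9}:
G(0) = 0
G(1) = mex{} = 0
G(2) = mex{} = 0
G(3) = mex{0} = 1
G(4) = mex{0} = 1
G(5) = mex{0} = 1
G(6) = mex{1} = 0
G(7) = mex{1} = 0
G(8) = mex{1} = 0
G(9) = mex{0,0} = 1
G(10) = mex{0,0} = 1
G(11) = mex{0,0} = 1
G(12) = mex{1,1} = 0
G(13) = mex{1,1} = 0
G(14) = mex{1,1} = 0
G(15) = mex{0,0} = 1
G(16) = mex{0,0} = 1
G(17) = mex{0,0} = 1
G(18) = mex{1,1} = 0
G(19) = mex{1,1} = 0
G(20) = mex{1,1} = 0
G(21) = mex{0,0} = 1
G(22) = mex{0,0} = 1
G(23) = mex{0,0} = 1
G(24) = mex{1,1} = 0
G(25) = mex{1,1} = 0
Pile A: G(25) = 0.
Pile B: G(23) = 1.
Pile C: G(12) = 0.
Combined Grundy value = 0 ⊕ 1 ⊕ 0 = 1.
A winning move leaves total XOR = 0, i.e. changes one component's Grundy value g to g ⊕ X where X is the current total.
Pile A: need g' = 0⊕1 = 1. Options: 25−3→G=1, 25−9→G=1. Hits: 2.
Pile B: need g' = 1⊕1 = 0. Options: 23−3→G=0, 23−9→G=0. Hits: 2.
Pile C: need g' = 0⊕1 = 1. Options: 12−3→G=1, 12−9→G=1. Hits: 2.

6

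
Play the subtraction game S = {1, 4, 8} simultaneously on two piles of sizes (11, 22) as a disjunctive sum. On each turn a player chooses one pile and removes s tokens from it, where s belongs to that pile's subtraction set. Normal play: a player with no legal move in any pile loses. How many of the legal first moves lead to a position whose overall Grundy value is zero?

2

All piles use S = {1, 4, 8}:
n :  0  1  2  3  4  5  6  7  8  9 10 11 12 13 14 15 16 17 18 19 20 21 22
G :  0  1  0  1  2  0  1  0  1  2  3  2  0  1  0  1  2  0  1  0  1  2  3
Pile A: G(11) = 2.
Pile B: G(22) = 3.
Combined Grundy value = 2 ⊕ 3 = 1.
A winning move leaves total XOR = 0, i.e. changes one component's Grundy value g to g ⊕ X where X is the current total.
Pile A: need g' = 2⊕1 = 3. Options: 11−1→G=3, 11−4→G=0, 11−8→G=1. Hits: 1.
Pile B: need g' = 3⊕1 = 2. Options: 22−1→G=2, 22−4→G=1, 22−8→G=0. Hits: 1.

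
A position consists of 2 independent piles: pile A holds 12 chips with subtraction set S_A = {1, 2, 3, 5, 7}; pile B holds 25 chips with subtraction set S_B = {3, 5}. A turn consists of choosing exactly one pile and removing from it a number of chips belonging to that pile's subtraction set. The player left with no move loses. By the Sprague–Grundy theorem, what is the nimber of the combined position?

Pile A, S = {1, 2, 3, 5, 7}:
G(0) = 0
G(1) = mex{0} = 1
G(2) = mex{1,0} = 2
G(3) = mex{2,1,0} = 3
G(4) = mex{3,2,1} = 0
G(5) = mex{0,3,2,0} = 1
G(6) = mex{1,0,3,1} = 2
G(7) = mex{2,1,0,2,0} = 3
G(8) = mex{3,2,1,3,1} = 0
G(9) = mex{0,3,2,0,2} = 1
G(10) = mex{1,0,3,1,3} = 2
G(11) = mex{2,1,0,2,0} = 3
G(12) = mex{3,2,1,3,1} = 0
G_A(12) = 0.
Pile B, S = {3, 5}:
G(0) = 0
G(1) = mex{} = 0
G(2) = mex{} = 0
G(3) = mex{0} = 1
G(4) = mex{0} = 1
G(5) = mex{0,0} = 1
G(6) = mex{1,0} = 2
G(7) = mex{1,0} = 2
G(8) = mex{1,1} = 0
G(9) = mex{2,1} = 0
G(10) = mex{2,1} = 0
G(11) = mex{0,2} = 1
G(12) = mex{0,2} = 1
G(13) = mex{0,0} = 1
G(14) = mex{1,0} = 2
G(15) = mex{1,0} = 2
G(16) = mex{1,1} = 0
G(17) = mex{2,1} = 0
G(18) = mex{2,1} = 0
G(19) = mex{0,2} = 1
G(20) = mex{0,2} = 1
G(21) = mex{0,0} = 1
G(22) = mex{1,0} = 2
G(23) = mex{1,0} = 2
G(24) = mex{1,1} = 0
G(25) = mex{2,1} = 0
G_B(25) = 0.
Combined Grundy value = 0 ⊕ 0 = 0.

0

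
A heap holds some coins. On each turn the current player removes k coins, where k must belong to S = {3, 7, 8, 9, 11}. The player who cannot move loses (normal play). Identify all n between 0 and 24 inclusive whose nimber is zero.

n :  0  1  2  3  4  5  6  7  8  9 10 11 12 13 14 15 16 17 18 19 20 21 22 23 24
G :  0  0  0  1  1  1  0  2  2  1  3  3  2  2  4  3  0  5  0  1  0  1  0  1  4
P-positions are exactly the n with G(n) = 0.

0, 1, 2, 6, 16, 18, 20, 22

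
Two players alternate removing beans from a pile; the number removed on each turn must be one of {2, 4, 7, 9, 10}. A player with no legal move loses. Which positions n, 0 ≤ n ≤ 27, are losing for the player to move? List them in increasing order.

0, 1, 6, 12, 17, 18, 23

n :  0  1  2  3  4  5  6  7  8  9 10 11 12 13 14 15 16 17 18 19 20 21 22 23 24 25 26 27
G :  0  0  1  1  2  2  0  3  1  4  2  5  0  3  1  4  2  0  0  1  1  2  2  0  3  1  4  2
P-positions are exactly the n with G(n) = 0.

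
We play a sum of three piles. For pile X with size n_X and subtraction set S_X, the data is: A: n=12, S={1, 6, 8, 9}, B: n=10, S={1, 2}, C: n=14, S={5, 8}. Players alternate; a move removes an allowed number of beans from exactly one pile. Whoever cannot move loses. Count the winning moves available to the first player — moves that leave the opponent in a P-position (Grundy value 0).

1

Pile A, S = {1, 6, 8, 9}:
n :  0  1  2  3  4  5  6  7  8  9 10 11 12
G :  0  1  0  1  0  1  2  0  1  2  3  2  3
G_A(12) = 3.
Pile B, S = {1, 2}:
G(0) = 0
G(1) = mex{0} = 1
G(2) = mex{1,0} = 2
G(3) = mex{2,1} = 0
G(4) = mex{0,2} = 1
G(5) = mex{1,0} = 2
G(6) = mex{2,1} = 0
G(7) = mex{0,2} = 1
G(8) = mex{1,0} = 2
G(9) = mex{2,1} = 0
G(10) = mex{0,2} = 1
G_B(10) = 1.
Pile C, S = {5, 8}:
n :  0  1  2  3  4  5  6  7  8  9 10 11 12 13 14
G :  0  0  0  0  0  1  1  1  1  1  2  2  2  0  0
G_C(14) = 0.
Combined Grundy value = 3 ⊕ 1 ⊕ 0 = 2.
A winning move leaves total XOR = 0, i.e. changes one component's Grundy value g to g ⊕ X where X is the current total.
Pile A: need g' = 3⊕2 = 1. Options: 12−1→G=2, 12−6→G=2, 12−8→G=0, 12−9→G=1. Hits: 1.
Pile B: need g' = 1⊕2 = 3. Options: 10−1→G=0, 10−2→G=2. Hits: 0.
Pile C: need g' = 0⊕2 = 2. Options: 14−5→G=1, 14−8→G=1. Hits: 0.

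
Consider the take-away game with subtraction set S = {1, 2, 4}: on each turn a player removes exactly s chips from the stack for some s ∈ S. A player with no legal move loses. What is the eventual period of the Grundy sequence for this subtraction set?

n :  0  1  2  3  4  5  6  7  8  9 10 11 12 13 14
G :  0  1  2  0  1  2  0  1  2  0  1  2  0  1  2
G(n+3) = G(n) holds for n = 0,…,3 (a full window of length max(S) = 4), so the sequence is purely periodic with period 3.

3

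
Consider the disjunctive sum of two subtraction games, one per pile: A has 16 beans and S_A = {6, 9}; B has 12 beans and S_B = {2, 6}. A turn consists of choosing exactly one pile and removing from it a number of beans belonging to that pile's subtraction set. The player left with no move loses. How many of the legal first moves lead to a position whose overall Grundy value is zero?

0

Pile A, S = {6, 9}:
n :  0  1  2  3  4  5  6  7  8  9 10 11 12 13 14 15 16
G :  0  0  0  0  0  0  1  1  1  1  1  1  2  2  2  0  0
G_A(16) = 0.
Pile B, S = {2, 6}:
n :  0  1  2  3  4  5  6  7  8  9 10 11 12
G :  0  0  1  1  0  0  1  1  0  0  1  1  0
G_B(12) = 0.
Combined Grundy value = 0 ⊕ 0 = 0.
A winning move leaves total XOR = 0, i.e. changes one component's Grundy value g to g ⊕ X where X is the current total.
Pile A: target g' = 0⊕0 = 0, but every legal move changes the Grundy value (mex property), so 0 moves.
Pile B: target g' = 0⊕0 = 0, but every legal move changes the Grundy value (mex property), so 0 moves.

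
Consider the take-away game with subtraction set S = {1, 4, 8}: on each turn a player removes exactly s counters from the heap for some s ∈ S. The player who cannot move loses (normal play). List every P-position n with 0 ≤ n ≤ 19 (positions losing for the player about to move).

0, 2, 5, 7, 12, 14, 17, 19

G(0) = 0
G(1) = mex{0} = 1
G(2) = mex{1} = 0
G(3) = mex{0} = 1
G(4) = mex{1,0} = 2
G(5) = mex{2,1} = 0
G(6) = mex{0,0} = 1
G(7) = mex{1,1} = 0
G(8) = mex{0,2,0} = 1
G(9) = mex{1,0,1} = 2
G(10) = mex{2,1,0} = 3
G(11) = mex{3,0,1} = 2
G(12) = mex{2,1,2} = 0
G(13) = mex{0,2,0} = 1
G(14) = mex{1,3,1} = 0
G(15) = mex{0,2,0} = 1
G(16) = mex{1,0,1} = 2
G(17) = mex{2,1,2} = 0
G(18) = mex{0,0,3} = 1
G(19) = mex{1,1,2} = 0
P-positions are exactly the n with G(n) = 0.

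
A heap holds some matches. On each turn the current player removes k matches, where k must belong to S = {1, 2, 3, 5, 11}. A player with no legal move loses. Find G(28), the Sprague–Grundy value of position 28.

n :  0  1  2  3  4  5  6  7  8  9 10 11 12 13 14 15 16 17 18 19 20 21 22 23 24 25 26 27 28
G :  0  1  2  3  0  1  2  3  0  1  2  3  0  1  2  3  0  1  2  3  0  1  2  3  0  1  2  3  0

0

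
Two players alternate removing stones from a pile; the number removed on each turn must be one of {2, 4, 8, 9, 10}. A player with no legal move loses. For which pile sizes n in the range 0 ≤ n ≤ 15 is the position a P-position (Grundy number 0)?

0, 1, 6, 7, 12, 13

G(0) = 0
G(1) = mex{} = 0
G(2) = mex{0} = 1
G(3) = mex{0} = 1
G(4) = mex{1,0} = 2
G(5) = mex{1,0} = 2
G(6) = mex{2,1} = 0
G(7) = mex{2,1} = 0
G(8) = mex{0,2,0} = 1
G(9) = mex{0,2,0,0} = 1
G(10) = mex{1,0,1,0,0} = 2
G(11) = mex{1,0,1,1,0} = 2
G(12) = mex{2,1,2,1,1} = 0
G(13) = mex{2,1,2,2,1} = 0
G(14) = mex{0,2,0,2,2} = 1
G(15) = mex{0,2,0,0,2} = 1
P-positions are exactly the n with G(n) = 0.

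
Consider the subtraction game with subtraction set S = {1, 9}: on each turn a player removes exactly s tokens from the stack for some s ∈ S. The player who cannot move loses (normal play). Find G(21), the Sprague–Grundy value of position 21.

n :  0  1  2  3  4  5  6  7  8  9 10 11 12 13 14 15 16 17 18 19 20 21
G :  0  1  0  1  0  1  0  1  0  1  0  1  0  1  0  1  0  1  0  1  0  1

1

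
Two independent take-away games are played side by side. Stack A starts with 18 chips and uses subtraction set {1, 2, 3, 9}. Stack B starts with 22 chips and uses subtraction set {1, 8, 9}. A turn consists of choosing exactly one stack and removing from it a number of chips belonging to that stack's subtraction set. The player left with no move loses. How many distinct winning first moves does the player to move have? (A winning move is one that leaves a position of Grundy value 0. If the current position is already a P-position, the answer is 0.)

2

Stack A, S = {1, 2, 3, 9}:
n :  0  1  2  3  4  5  6  7  8  9 10 11 12 13 14 15 16 17 18
G :  0  1  2  3  0  1  2  3  0  1  2  3  0  1  2  3  0  1  2
G_A(18) = 2.
Stack B, S = {1, 8, 9}:
n :  0  1  2  3  4  5  6  7  8  9 10 11 12 13 14 15 16 17 18 19 20 21 22
G :  0  1  0  1  0  1  0  1  2  3  2  3  2  3  2  3  0  1  0  1  0  1  0
G_B(22) = 0.
Combined Grundy value = 2 ⊕ 0 = 2.
A winning move leaves total XOR = 0, i.e. changes one component's Grundy value g to g ⊕ X where X is the current total.
Stack A: need g' = 2⊕2 = 0. Options: 18−1→G=1, 18−2→G=0, 18−3→G=3, 18−9→G=1. Hits: 1.
Stack B: need g' = 0⊕2 = 2. Options: 22−1→G=1, 22−8→G=2, 22−9→G=3. Hits: 1.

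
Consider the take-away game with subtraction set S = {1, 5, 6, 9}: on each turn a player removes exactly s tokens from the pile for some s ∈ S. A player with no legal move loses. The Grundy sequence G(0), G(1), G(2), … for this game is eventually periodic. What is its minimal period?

12

n :  0  1  2  3  4  5  6  7  8  9 10 11 12 13 14 15 16 17 18 19 20 21 22 23 24 25
G :  0  1  0  1  0  1  2  3  2  3  2  3  0  1  0  1  0  1  2  3  2  3  2  3  0  1
G(n+12) = G(n) holds for n = 0,…,8 (a full window of length max(S) = 9), so the sequence is purely periodic with period 12.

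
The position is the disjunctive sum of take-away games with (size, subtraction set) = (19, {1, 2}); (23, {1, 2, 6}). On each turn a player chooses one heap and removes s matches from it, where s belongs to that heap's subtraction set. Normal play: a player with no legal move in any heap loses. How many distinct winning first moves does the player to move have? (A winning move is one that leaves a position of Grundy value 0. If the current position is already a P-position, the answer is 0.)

2

Heap A, S = {1, 2}:
n :  0  1  2  3  4  5  6  7  8  9 10 11 12 13 14 15 16 17 18 19
G :  0  1  2  0  1  2  0  1  2  0  1  2  0  1  2  0  1  2  0  1
G_A(19) = 1.
Heap B, S = {1, 2, 6}:
n :  0  1  2  3  4  5  6  7  8  9 10 11 12 13 14 15 16 17 18 19 20 21 22 23
G :  0  1  2  0  1  2  3  0  1  2  0  1  2  3  0  1  2  0  1  2  3  0  1  2
G_B(23) = 2.
Combined Grundy value = 1 ⊕ 2 = 3.
A winning move leaves total XOR = 0, i.e. changes one component's Grundy value g to g ⊕ X where X is the current total.
Heap A: need g' = 1⊕3 = 2. Options: 19−1→G=0, 19−2→G=2. Hits: 1.
Heap B: need g' = 2⊕3 = 1. Options: 23−1→G=1, 23−2→G=0, 23−6→G=0. Hits: 1.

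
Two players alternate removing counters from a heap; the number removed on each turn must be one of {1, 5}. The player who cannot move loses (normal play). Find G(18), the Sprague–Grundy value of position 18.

n :  0  1  2  3  4  5  6  7  8  9 10 11 12 13 14 15 16 17 18
G :  0  1  0  1  0  1  0  1  0  1  0  1  0  1  0  1  0  1  0

0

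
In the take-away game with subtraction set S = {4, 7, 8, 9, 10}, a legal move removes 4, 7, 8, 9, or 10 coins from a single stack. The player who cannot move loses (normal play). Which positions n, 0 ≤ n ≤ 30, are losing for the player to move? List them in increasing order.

G(0) = 0
G(1) = mex{} = 0
G(2) = mex{} = 0
G(3) = mex{} = 0
G(4) = mex{0} = 1
G(5) = mex{0} = 1
G(6) = mex{0} = 1
G(7) = mex{0,0} = 1
G(8) = mex{1,0,0} = 2
G(9) = mex{1,0,0,0} = 2
G(10) = mex{1,0,0,0,0} = 2
G(11) = mex{1,1,0,0,0} = 2
G(12) = mex{2,1,1,0,0} = 3
G(13) = mex{2,1,1,1,0} = 3
G(14) = mex{2,1,1,1,1} = 0
G(15) = mex{2,2,1,1,1} = 0
G(16) = mex{3,2,2,1,1} = 0
G(17) = mex{3,2,2,2,1} = 0
G(18) = mex{0,2,2,2,2} = 1
G(19) = mex{0,3,2,2,2} = 1
G(20) = mex{0,3,3,2,2} = 1
G(21) = mex{0,0,3,3,2} = 1
G(22) = mex{1,0,0,3,3} = 2
G(23) = mex{1,0,0,0,3} = 2
G(24) = mex{1,0,0,0,0} = 2
G(25) = mex{1,1,0,0,0} = 2
G(26) = mex{2,1,1,0,0} = 3
G(27) = mex{2,1,1,1,0} = 3
G(28) = mex{2,1,1,1,1} = 0
G(29) = mex{2,2,1,1,1} = 0
G(30) = mex{3,2,2,1,1} = 0
P-positions are exactly the n with G(n) = 0.

0, 1, 2, 3, 14, 15, 16, 17, 28, 29, 30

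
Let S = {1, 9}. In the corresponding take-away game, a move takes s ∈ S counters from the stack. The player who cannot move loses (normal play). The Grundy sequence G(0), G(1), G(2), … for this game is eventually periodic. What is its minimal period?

2

G(0) = 0
G(1) = mex{0} = 1
G(2) = mex{1} = 0
G(3) = mex{0} = 1
G(4) = mex{1} = 0
G(5) = mex{0} = 1
G(6) = mex{1} = 0
G(7) = mex{0} = 1
G(8) = mex{1} = 0
G(9) = mex{0,0} = 1
G(10) = mex{1,1} = 0
G(11) = mex{0,0} = 1
G(12) = mex{1,1} = 0
G(13) = mex{0,0} = 1
G(14) = mex{1,1} = 0
G(n+2) = G(n) holds for n = 0,…,8 (a full window of length max(S) = 9), so the sequence is purely periodic with period 2.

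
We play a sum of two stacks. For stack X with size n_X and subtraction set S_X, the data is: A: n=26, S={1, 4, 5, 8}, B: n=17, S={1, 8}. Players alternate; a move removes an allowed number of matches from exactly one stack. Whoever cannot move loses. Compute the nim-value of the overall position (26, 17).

Stack A, S = {1, 4, 5, 8}:
n :  0  1  2  3  4  5  6  7  8  9 10 11 12 13 14 15 16 17 18 19 20 21 22 23 24 25 26
G :  0  1  0  1  2  3  2  3  4  0  1  0  1  2  3  2  3  4  0  1  0  1  2  3  2  3  4
G_A(26) = 4.
Stack B, S = {1, 8}:
n :  0  1  2  3  4  5  6  7  8  9 10 11 12 13 14 15 16 17
G :  0  1  0  1  0  1  0  1  2  0  1  0  1  0  1  0  1  2
G_B(17) = 2.
Combined Grundy value = 4 ⊕ 2 = 6.

6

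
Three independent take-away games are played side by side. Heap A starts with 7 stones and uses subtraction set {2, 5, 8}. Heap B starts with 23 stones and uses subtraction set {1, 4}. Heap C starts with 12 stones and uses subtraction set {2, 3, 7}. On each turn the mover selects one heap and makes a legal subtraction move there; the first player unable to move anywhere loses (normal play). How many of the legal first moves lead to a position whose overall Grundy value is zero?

0

Heap A, S = {2, 5, 8}:
G(0) = 0
G(1) = mex{} = 0
G(2) = mex{0} = 1
G(3) = mex{0} = 1
G(4) = mex{1} = 0
G(5) = mex{1,0} = 2
G(6) = mex{0,0} = 1
G(7) = mex{2,1} = 0
G_A(7) = 0.
Heap B, S = {1, 4}:
n :  0  1  2  3  4  5  6  7  8  9 10 11 12 13 14 15 16 17 18 19 20 21 22 23
G :  0  1  0  1  2  0  1  0  1  2  0  1  0  1  2  0  1  0  1  2  0  1  0  1
G_B(23) = 1.
Heap C, S = {2, 3, 7}:
n :  0  1  2  3  4  5  6  7  8  9 10 11 12
G :  0  0  1  1  2  0  0  1  1  2  0  0  1
G_C(12) = 1.
Combined Grundy value = 0 ⊕ 1 ⊕ 1 = 0.
A winning move leaves total XOR = 0, i.e. changes one component's Grundy value g to g ⊕ X where X is the current total.
Heap A: target g' = 0⊕0 = 0, but every legal move changes the Grundy value (mex property), so 0 moves.
Heap B: target g' = 1⊕0 = 1, but every legal move changes the Grundy value (mex property), so 0 moves.
Heap C: target g' = 1⊕0 = 1, but every legal move changes the Grundy value (mex property), so 0 moves.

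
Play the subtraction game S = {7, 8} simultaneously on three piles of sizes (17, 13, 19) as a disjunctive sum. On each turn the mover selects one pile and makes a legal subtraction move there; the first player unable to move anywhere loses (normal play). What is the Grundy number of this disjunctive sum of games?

1

All piles use S = {7, 8}:
n :  0  1  2  3  4  5  6  7  8  9 10 11 12 13 14 15 16 17 18 19
G :  0  0  0  0  0  0  0  1  1  1  1  1  1  1  2  0  0  0  0  0
Pile A: G(17) = 0.
Pile B: G(13) = 1.
Pile C: G(19) = 0.
Combined Grundy value = 0 ⊕ 1 ⊕ 0 = 1.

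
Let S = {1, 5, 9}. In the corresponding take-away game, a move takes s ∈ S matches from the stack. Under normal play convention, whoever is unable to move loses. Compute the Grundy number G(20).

0

n :  0  1  2  3  4  5  6  7  8  9 10 11 12 13 14 15 16 17 18 19 20
G :  0  1  0  1  0  1  0  1  0  1  0  1  0  1  0  1  0  1  0  1  0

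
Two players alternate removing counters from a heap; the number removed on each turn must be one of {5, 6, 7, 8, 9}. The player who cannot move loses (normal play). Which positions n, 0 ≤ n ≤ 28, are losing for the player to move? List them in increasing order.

n :  0  1  2  3  4  5  6  7  8  9 10 11 12 13 14 15 16 17 18 19 20 21 22 23 24 25 26 27 28
G :  0  0  0  0  0  1  1  1  1  1  2  2  2  2  0  0  0  0  0  1  1  1  1  1  2  2  2  2  0
P-positions are exactly the n with G(n) = 0.

0, 1, 2, 3, 4, 14, 15, 16, 17, 18, 28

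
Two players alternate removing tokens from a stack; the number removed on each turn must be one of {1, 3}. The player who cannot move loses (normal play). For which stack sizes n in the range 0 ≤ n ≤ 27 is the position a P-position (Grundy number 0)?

n :  0  1  2  3  4  5  6  7  8  9 10 11 12 13 14 15 16 17 18 19 20 21 22 23 24 25 26 27
G :  0  1  0  1  0  1  0  1  0  1  0  1  0  1  0  1  0  1  0  1  0  1  0  1  0  1  0  1
P-positions are exactly the n with G(n) = 0.

0, 2, 4, 6, 8, 10, 12, 14, 16, 18, 20, 22, 24, 26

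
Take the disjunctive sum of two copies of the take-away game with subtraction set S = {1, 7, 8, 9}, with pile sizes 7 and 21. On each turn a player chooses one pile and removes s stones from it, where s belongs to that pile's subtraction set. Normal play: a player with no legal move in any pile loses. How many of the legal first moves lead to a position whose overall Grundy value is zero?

All piles use S = {1, 7, 8, 9}:
G(0) = 0
G(1) = mex{0} = 1
G(2) = mex{1} = 0
G(3) = mex{0} = 1
G(4) = mex{1} = 0
G(5) = mex{0} = 1
G(6) = mex{1} = 0
G(7) = mex{0,0} = 1
G(8) = mex{1,1,0} = 2
G(9) = mex{2,0,1,0} = 3
G(10) = mex{3,1,0,1} = 2
G(11) = mex{2,0,1,0} = 3
G(12) = mex{3,1,0,1} = 2
G(13) = mex{2,0,1,0} = 3
G(14) = mex{3,1,0,1} = 2
G(15) = mex{2,2,1,0} = 3
G(16) = mex{3,3,2,1} = 0
G(17) = mex{0,2,3,2} = 1
G(18) = mex{1,3,2,3} = 0
G(19) = mex{0,2,3,2} = 1
G(20) = mex{1,3,2,3} = 0
G(21) = mex{0,2,3,2} = 1
Pile A: G(7) = 1.
Pile B: G(21) = 1.
Combined Grundy value = 1 ⊕ 1 = 0.
A winning move leaves total XOR = 0, i.e. changes one component's Grundy value g to g ⊕ X where X is the current total.
Pile A: target g' = 1⊕0 = 1, but every legal move changes the Grundy value (mex property), so 0 moves.
Pile B: target g' = 1⊕0 = 1, but every legal move changes the Grundy value (mex property), so 0 moves.

0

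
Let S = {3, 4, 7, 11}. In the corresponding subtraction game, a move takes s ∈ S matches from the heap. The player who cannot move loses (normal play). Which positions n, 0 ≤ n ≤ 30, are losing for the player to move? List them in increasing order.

G(0) = 0
G(1) = mex{} = 0
G(2) = mex{} = 0
G(3) = mex{0} = 1
G(4) = mex{0,0} = 1
G(5) = mex{0,0} = 1
G(6) = mex{1,0} = 2
G(7) = mex{1,1,0} = 2
G(8) = mex{1,1,0} = 2
G(9) = mex{2,1,0} = 3
G(10) = mex{2,2,1} = 0
G(11) = mex{2,2,1,0} = 3
G(12) = mex{3,2,1,0} = 4
G(13) = mex{0,3,2,0} = 1
G(14) = mex{3,0,2,1} = 4
G(15) = mex{4,3,2,1} = 0
G(16) = mex{1,4,3,1} = 0
G(17) = mex{4,1,0,2} = 3
G(18) = mex{0,4,3,2} = 1
G(19) = mex{0,0,4,2} = 1
G(20) = mex{3,0,1,3} = 2
G(21) = mex{1,3,4,0} = 2
G(22) = mex{1,1,0,3} = 2
G(23) = mex{2,1,0,4} = 3
G(24) = mex{2,2,3,1} = 0
G(25) = mex{2,2,1,4} = 0
G(26) = mex{3,2,1,0} = 4
G(27) = mex{0,3,2,0} = 1
G(28) = mex{0,0,2,3} = 1
G(29) = mex{4,0,2,1} = 3
G(30) = mex{1,4,3,1} = 0
P-positions are exactly the n with G(n) = 0.

0, 1, 2, 10, 15, 16, 24, 25, 30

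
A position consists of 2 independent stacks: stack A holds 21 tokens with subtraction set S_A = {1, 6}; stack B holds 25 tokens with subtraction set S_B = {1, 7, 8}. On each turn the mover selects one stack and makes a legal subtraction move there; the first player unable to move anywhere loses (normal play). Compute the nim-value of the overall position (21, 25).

2

Stack A, S = {1, 6}:
n :  0  1  2  3  4  5  6  7  8  9 10 11 12 13 14 15 16 17 18 19 20 21
G :  0  1  0  1  0  1  2  0  1  0  1  0  1  2  0  1  0  1  0  1  2  0
G_A(21) = 0.
Stack B, S = {1, 7, 8}:
G(0) = 0
G(1) = mex{0} = 1
G(2) = mex{1} = 0
G(3) = mex{0} = 1
G(4) = mex{1} = 0
G(5) = mex{0} = 1
G(6) = mex{1} = 0
G(7) = mex{0,0} = 1
G(8) = mex{1,1,0} = 2
G(9) = mex{2,0,1} = 3
G(10) = mex{3,1,0} = 2
G(11) = mex{2,0,1} = 3
G(12) = mex{3,1,0} = 2
G(13) = mex{2,0,1} = 3
G(14) = mex{3,1,0} = 2
G(15) = mex{2,2,1} = 0
G(16) = mex{0,3,2} = 1
G(17) = mex{1,2,3} = 0
G(18) = mex{0,3,2} = 1
G(19) = mex{1,2,3} = 0
G(20) = mex{0,3,2} = 1
G(21) = mex{1,2,3} = 0
G(22) = mex{0,0,2} = 1
G(23) = mex{1,1,0} = 2
G(24) = mex{2,0,1} = 3
G(25) = mex{3,1,0} = 2
G_B(25) = 2.
Combined Grundy value = 0 ⊕ 2 = 2.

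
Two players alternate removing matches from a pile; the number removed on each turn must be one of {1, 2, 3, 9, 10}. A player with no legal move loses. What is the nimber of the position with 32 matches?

n :  0  1  2  3  4  5  6  7  8  9 10 11 12 13 14 15 16 17 18 19 20 21 22 23 24 25 26 27 28 29 30 31 32
G :  0  1  2  3  0  1  2  3  0  1  2  3  0  1  2  3  0  1  2  3  0  1  2  3  0  1  2  3  0  1  2  3  0

0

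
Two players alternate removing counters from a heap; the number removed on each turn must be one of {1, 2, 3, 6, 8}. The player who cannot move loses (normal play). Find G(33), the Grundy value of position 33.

G(0) = 0
G(1) = mex{0} = 1
G(2) = mex{1,0} = 2
G(3) = mex{2,1,0} = 3
G(4) = mex{3,2,1} = 0
G(5) = mex{0,3,2} = 1
G(6) = mex{1,0,3,0} = 2
G(7) = mex{2,1,0,1} = 3
G(8) = mex{3,2,1,2,0} = 4
G(9) = mex{4,3,2,3,1} = 0
G(10) = mex{0,4,3,0,2} = 1
G(11) = mex{1,0,4,1,3} = 2
G(12) = mex{2,1,0,2,0} = 3
G(13) = mex{3,2,1,3,1} = 0
G(14) = mex{0,3,2,4,2} = 1
G(15) = mex{1,0,3,0,3} = 2
G(16) = mex{2,1,0,1,4} = 3
G(17) = mex{3,2,1,2,0} = 4
G(18) = mex{4,3,2,3,1} = 0
G(19) = mex{0,4,3,0,2} = 1
G(20) = mex{1,0,4,1,3} = 2
G(21) = mex{2,1,0,2,0} = 3
G(22) = mex{3,2,1,3,1} = 0
G(23) = mex{0,3,2,4,2} = 1
G(24) = mex{1,0,3,0,3} = 2
G(25) = mex{2,1,0,1,4} = 3
G(26) = mex{3,2,1,2,0} = 4
G(27) = mex{4,3,2,3,1} = 0
G(28) = mex{0,4,3,0,2} = 1
G(29) = mex{1,0,4,1,3} = 2
G(30) = mex{2,1,0,2,0} = 3
G(31) = mex{3,2,1,3,1} = 0
G(32) = mex{0,3,2,4,2} = 1
G(33) = mex{1,0,3,0,3} = 2

2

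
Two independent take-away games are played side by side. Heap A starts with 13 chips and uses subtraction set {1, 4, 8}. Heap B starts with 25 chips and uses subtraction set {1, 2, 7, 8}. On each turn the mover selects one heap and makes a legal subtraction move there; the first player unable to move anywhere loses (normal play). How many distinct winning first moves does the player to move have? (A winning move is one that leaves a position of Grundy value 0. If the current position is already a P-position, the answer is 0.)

Heap A, S = {1, 4, 8}:
G(0) = 0
G(1) = mex{0} = 1
G(2) = mex{1} = 0
G(3) = mex{0} = 1
G(4) = mex{1,0} = 2
G(5) = mex{2,1} = 0
G(6) = mex{0,0} = 1
G(7) = mex{1,1} = 0
G(8) = mex{0,2,0} = 1
G(9) = mex{1,0,1} = 2
G(10) = mex{2,1,0} = 3
G(11) = mex{3,0,1} = 2
G(12) = mex{2,1,2} = 0
G(13) = mex{0,2,0} = 1
G_A(13) = 1.
Heap B, S = {1, 2, 7, 8}:
G(0) = 0
G(1) = mex{0} = 1
G(2) = mex{1,0} = 2
G(3) = mex{2,1} = 0
G(4) = mex{0,2} = 1
G(5) = mex{1,0} = 2
G(6) = mex{2,1} = 0
G(7) = mex{0,2,0} = 1
G(8) = mex{1,0,1,0} = 2
G(9) = mex{2,1,2,1} = 0
G(10) = mex{0,2,0,2} = 1
G(11) = mex{1,0,1,0} = 2
G(12) = mex{2,1,2,1} = 0
G(13) = mex{0,2,0,2} = 1
G(14) = mex{1,0,1,0} = 2
G(15) = mex{2,1,2,1} = 0
G(16) = mex{0,2,0,2} = 1
G(17) = mex{1,0,1,0} = 2
G(18) = mex{2,1,2,1} = 0
G(19) = mex{0,2,0,2} = 1
G(20) = mex{1,0,1,0} = 2
G(21) = mex{2,1,2,1} = 0
G(22) = mex{0,2,0,2} = 1
G(23) = mex{1,0,1,0} = 2
G(24) = mex{2,1,2,1} = 0
G(25) = mex{0,2,0,2} = 1
G_B(25) = 1.
Combined Grundy value = 1 ⊕ 1 = 0.
A winning move leaves total XOR = 0, i.e. changes one component's Grundy value g to g ⊕ X where X is the current total.
Heap A: target g' = 1⊕0 = 1, but every legal move changes the Grundy value (mex property), so 0 moves.
Heap B: target g' = 1⊕0 = 1, but every legal move changes the Grundy value (mex property), so 0 moves.

0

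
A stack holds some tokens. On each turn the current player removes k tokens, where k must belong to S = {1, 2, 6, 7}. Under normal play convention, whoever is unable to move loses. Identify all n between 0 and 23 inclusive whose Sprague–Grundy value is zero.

0, 3, 8, 11, 16, 19

G(0) = 0
G(1) = mex{0} = 1
G(2) = mex{1,0} = 2
G(3) = mex{2,1} = 0
G(4) = mex{0,2} = 1
G(5) = mex{1,0} = 2
G(6) = mex{2,1,0} = 3
G(7) = mex{3,2,1,0} = 4
G(8) = mex{4,3,2,1} = 0
G(9) = mex{0,4,0,2} = 1
G(10) = mex{1,0,1,0} = 2
G(11) = mex{2,1,2,1} = 0
G(12) = mex{0,2,3,2} = 1
G(13) = mex{1,0,4,3} = 2
G(14) = mex{2,1,0,4} = 3
G(15) = mex{3,2,1,0} = 4
G(16) = mex{4,3,2,1} = 0
G(17) = mex{0,4,0,2} = 1
G(18) = mex{1,0,1,0} = 2
G(19) = mex{2,1,2,1} = 0
G(20) = mex{0,2,3,2} = 1
G(21) = mex{1,0,4,3} = 2
G(22) = mex{2,1,0,4} = 3
G(23) = mex{3,2,1,0} = 4
P-positions are exactly the n with G(n) = 0.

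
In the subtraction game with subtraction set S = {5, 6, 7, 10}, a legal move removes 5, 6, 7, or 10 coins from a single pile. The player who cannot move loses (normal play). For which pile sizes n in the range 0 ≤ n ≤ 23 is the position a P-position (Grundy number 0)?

0, 1, 2, 3, 4, 15, 16, 17, 18, 19

n :  0  1  2  3  4  5  6  7  8  9 10 11 12 13 14 15 16 17 18 19 20 21 22 23
G :  0  0  0  0  0  1  1  1  1  1  2  2  2  2  2  0  0  0  0  0  1  1  1  1
P-positions are exactly the n with G(n) = 0.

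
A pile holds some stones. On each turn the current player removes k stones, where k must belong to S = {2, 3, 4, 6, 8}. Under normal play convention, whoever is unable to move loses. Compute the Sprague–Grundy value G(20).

0

n :  0  1  2  3  4  5  6  7  8  9 10 11 12 13 14 15 16 17 18 19 20
G :  0  0  1  1  2  2  3  3  4  4  0  0  1  1  2  2  3  3  4  4  0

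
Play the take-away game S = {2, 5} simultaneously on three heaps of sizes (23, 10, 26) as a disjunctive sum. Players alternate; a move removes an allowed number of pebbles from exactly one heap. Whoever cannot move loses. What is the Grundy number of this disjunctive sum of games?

2

All heaps use S = {2, 5}:
G(0) = 0
G(1) = mex{} = 0
G(2) = mex{0} = 1
G(3) = mex{0} = 1
G(4) = mex{1} = 0
G(5) = mex{1,0} = 2
G(6) = mex{0,0} = 1
G(7) = mex{2,1} = 0
G(8) = mex{1,1} = 0
G(9) = mex{0,0} = 1
G(10) = mex{0,2} = 1
G(11) = mex{1,1} = 0
G(12) = mex{1,0} = 2
G(13) = mex{0,0} = 1
G(14) = mex{2,1} = 0
G(15) = mex{1,1} = 0
G(16) = mex{0,0} = 1
G(17) = mex{0,2} = 1
G(18) = mex{1,1} = 0
G(19) = mex{1,0} = 2
G(20) = mex{0,0} = 1
G(21) = mex{2,1} = 0
G(22) = mex{1,1} = 0
G(23) = mex{0,0} = 1
G(24) = mex{0,2} = 1
G(25) = mex{1,1} = 0
G(26) = mex{1,0} = 2
Heap A: G(23) = 1.
Heap B: G(10) = 1.
Heap C: G(26) = 2.
Combined Grundy value = 1 ⊕ 1 ⊕ 2 = 2.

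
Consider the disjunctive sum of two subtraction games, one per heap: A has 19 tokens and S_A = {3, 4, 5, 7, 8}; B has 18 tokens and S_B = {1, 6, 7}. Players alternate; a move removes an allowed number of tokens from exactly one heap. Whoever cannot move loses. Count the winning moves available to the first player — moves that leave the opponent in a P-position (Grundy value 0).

0

Heap A, S = {3, 4, 5, 7, 8}:
G(0) = 0
G(1) = mex{} = 0
G(2) = mex{} = 0
G(3) = mex{0} = 1
G(4) = mex{0,0} = 1
G(5) = mex{0,0,0} = 1
G(6) = mex{1,0,0} = 2
G(7) = mex{1,1,0,0} = 2
G(8) = mex{1,1,1,0,0} = 2
G(9) = mex{2,1,1,0,0} = 3
G(10) = mex{2,2,1,1,0} = 3
G(11) = mex{2,2,2,1,1} = 0
G(12) = mex{3,2,2,1,1} = 0
G(13) = mex{3,3,2,2,1} = 0
G(14) = mex{0,3,3,2,2} = 1
G(15) = mex{0,0,3,2,2} = 1
G(16) = mex{0,0,0,3,2} = 1
G(17) = mex{1,0,0,3,3} = 2
G(18) = mex{1,1,0,0,3} = 2
G(19) = mex{1,1,1,0,0} = 2
G_A(19) = 2.
Heap B, S = {1, 6, 7}:
n :  0  1  2  3  4  5  6  7  8  9 10 11 12 13 14 15 16 17 18
G :  0  1  0  1  0  1  2  3  2  3  2  3  0  1  0  1  0  1  2
G_B(18) = 2.
Combined Grundy value = 2 ⊕ 2 = 0.
A winning move leaves total XOR = 0, i.e. changes one component's Grundy value g to g ⊕ X where X is the current total.
Heap A: target g' = 2⊕0 = 2, but every legal move changes the Grundy value (mex property), so 0 moves.
Heap B: target g' = 2⊕0 = 2, but every legal move changes the Grundy value (mex property), so 0 moves.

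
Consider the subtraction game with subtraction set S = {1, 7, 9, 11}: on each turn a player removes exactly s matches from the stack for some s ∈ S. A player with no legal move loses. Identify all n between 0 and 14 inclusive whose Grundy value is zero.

n :  0  1  2  3  4  5  6  7  8  9 10 11 12 13 14
G :  0  1  0  1  0  1  0  1  0  1  0  1  0  1  0
P-positions are exactly the n with G(n) = 0.

0, 2, 4, 6, 8, 10, 12, 14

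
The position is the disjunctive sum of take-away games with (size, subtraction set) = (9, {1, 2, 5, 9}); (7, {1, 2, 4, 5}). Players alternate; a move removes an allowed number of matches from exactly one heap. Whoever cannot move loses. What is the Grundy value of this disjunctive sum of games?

2

Heap A, S = {1, 2, 5, 9}:
G(0) = 0
G(1) = mex{0} = 1
G(2) = mex{1,0} = 2
G(3) = mex{2,1} = 0
G(4) = mex{0,2} = 1
G(5) = mex{1,0,0} = 2
G(6) = mex{2,1,1} = 0
G(7) = mex{0,2,2} = 1
G(8) = mex{1,0,0} = 2
G(9) = mex{2,1,1,0} = 3
G_A(9) = 3.
Heap B, S = {1, 2, 4, 5}:
G(0) = 0
G(1) = mex{0} = 1
G(2) = mex{1,0} = 2
G(3) = mex{2,1} = 0
G(4) = mex{0,2,0} = 1
G(5) = mex{1,0,1,0} = 2
G(6) = mex{2,1,2,1} = 0
G(7) = mex{0,2,0,2} = 1
G_B(7) = 1.
Combined Grundy value = 3 ⊕ 1 = 2.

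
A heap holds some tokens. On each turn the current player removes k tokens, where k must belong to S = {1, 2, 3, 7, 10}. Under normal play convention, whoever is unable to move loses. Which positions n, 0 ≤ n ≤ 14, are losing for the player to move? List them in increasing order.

0, 4, 8, 12

G(0) = 0
G(1) = mex{0} = 1
G(2) = mex{1,0} = 2
G(3) = mex{2,1,0} = 3
G(4) = mex{3,2,1} = 0
G(5) = mex{0,3,2} = 1
G(6) = mex{1,0,3} = 2
G(7) = mex{2,1,0,0} = 3
G(8) = mex{3,2,1,1} = 0
G(9) = mex{0,3,2,2} = 1
G(10) = mex{1,0,3,3,0} = 2
G(11) = mex{2,1,0,0,1} = 3
G(12) = mex{3,2,1,1,2} = 0
G(13) = mex{0,3,2,2,3} = 1
G(14) = mex{1,0,3,3,0} = 2
P-positions are exactly the n with G(n) = 0.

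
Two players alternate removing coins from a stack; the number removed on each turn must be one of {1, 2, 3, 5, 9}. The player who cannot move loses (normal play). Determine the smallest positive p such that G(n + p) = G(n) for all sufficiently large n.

4

G(0) = 0
G(1) = mex{0} = 1
G(2) = mex{1,0} = 2
G(3) = mex{2,1,0} = 3
G(4) = mex{3,2,1} = 0
G(5) = mex{0,3,2,0} = 1
G(6) = mex{1,0,3,1} = 2
G(7) = mex{2,1,0,2} = 3
G(8) = mex{3,2,1,3} = 0
G(9) = mex{0,3,2,0,0} = 1
G(10) = mex{1,0,3,1,1} = 2
G(11) = mex{2,1,0,2,2} = 3
G(12) = mex{3,2,1,3,3} = 0
G(13) = mex{0,3,2,0,0} = 1
G(14) = mex{1,0,3,1,1} = 2
G(n+4) = G(n) holds for n = 0,…,8 (a full window of length max(S) = 9), so the sequence is purely periodic with period 4.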